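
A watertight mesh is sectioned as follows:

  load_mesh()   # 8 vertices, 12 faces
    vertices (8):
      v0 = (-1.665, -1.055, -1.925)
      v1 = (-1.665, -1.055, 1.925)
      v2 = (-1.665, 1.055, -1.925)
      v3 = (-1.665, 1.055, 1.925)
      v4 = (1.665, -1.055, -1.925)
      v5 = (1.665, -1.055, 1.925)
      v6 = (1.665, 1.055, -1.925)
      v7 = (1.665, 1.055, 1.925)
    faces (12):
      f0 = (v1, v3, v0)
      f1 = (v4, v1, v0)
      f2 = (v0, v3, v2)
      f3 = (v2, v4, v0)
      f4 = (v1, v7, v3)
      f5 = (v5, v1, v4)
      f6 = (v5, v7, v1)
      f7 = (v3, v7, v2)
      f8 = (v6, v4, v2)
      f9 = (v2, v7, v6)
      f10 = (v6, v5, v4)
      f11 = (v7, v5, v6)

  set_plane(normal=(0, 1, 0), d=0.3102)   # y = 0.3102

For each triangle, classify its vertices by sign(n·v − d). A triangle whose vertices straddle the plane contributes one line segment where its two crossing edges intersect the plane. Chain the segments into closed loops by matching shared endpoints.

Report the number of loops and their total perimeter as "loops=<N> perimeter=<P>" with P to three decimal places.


Straddling triangles (8 of 12):
  (v1,v3,v0) [-+-] → (-1.665, 0.3102, 1.925)–(-1.665, 0.3102, 0.566005)  len=1.3590
  (v0,v3,v2) [-++] → (-1.665, 0.3102, 0.566005)–(-1.665, 0.3102, -1.925)  len=2.4910
  (v2,v4,v0) [+--] → (-0.489557, 0.3102, -1.925)–(-1.665, 0.3102, -1.925)  len=1.1754
  (v1,v7,v3) [-++] → (0.489557, 0.3102, 1.925)–(-1.665, 0.3102, 1.925)  len=2.1546
  (v5,v7,v1) [-+-] → (1.665, 0.3102, 1.925)–(0.489557, 0.3102, 1.925)  len=1.1754
  (v6,v4,v2) [+-+] → (1.665, 0.3102, -1.925)–(-0.489557, 0.3102, -1.925)  len=2.1546
  (v6,v5,v4) [+--] → (1.665, 0.3102, -0.566005)–(1.665, 0.3102, -1.925)  len=1.3590
  (v7,v5,v6) [+-+] → (1.665, 0.3102, 1.925)–(1.665, 0.3102, -0.566005)  len=2.4910

Chained into 1 loop(s):
  loop 1: 8 segments, perimeter = 14.3600
Total perimeter = 14.360

loops=1 perimeter=14.360


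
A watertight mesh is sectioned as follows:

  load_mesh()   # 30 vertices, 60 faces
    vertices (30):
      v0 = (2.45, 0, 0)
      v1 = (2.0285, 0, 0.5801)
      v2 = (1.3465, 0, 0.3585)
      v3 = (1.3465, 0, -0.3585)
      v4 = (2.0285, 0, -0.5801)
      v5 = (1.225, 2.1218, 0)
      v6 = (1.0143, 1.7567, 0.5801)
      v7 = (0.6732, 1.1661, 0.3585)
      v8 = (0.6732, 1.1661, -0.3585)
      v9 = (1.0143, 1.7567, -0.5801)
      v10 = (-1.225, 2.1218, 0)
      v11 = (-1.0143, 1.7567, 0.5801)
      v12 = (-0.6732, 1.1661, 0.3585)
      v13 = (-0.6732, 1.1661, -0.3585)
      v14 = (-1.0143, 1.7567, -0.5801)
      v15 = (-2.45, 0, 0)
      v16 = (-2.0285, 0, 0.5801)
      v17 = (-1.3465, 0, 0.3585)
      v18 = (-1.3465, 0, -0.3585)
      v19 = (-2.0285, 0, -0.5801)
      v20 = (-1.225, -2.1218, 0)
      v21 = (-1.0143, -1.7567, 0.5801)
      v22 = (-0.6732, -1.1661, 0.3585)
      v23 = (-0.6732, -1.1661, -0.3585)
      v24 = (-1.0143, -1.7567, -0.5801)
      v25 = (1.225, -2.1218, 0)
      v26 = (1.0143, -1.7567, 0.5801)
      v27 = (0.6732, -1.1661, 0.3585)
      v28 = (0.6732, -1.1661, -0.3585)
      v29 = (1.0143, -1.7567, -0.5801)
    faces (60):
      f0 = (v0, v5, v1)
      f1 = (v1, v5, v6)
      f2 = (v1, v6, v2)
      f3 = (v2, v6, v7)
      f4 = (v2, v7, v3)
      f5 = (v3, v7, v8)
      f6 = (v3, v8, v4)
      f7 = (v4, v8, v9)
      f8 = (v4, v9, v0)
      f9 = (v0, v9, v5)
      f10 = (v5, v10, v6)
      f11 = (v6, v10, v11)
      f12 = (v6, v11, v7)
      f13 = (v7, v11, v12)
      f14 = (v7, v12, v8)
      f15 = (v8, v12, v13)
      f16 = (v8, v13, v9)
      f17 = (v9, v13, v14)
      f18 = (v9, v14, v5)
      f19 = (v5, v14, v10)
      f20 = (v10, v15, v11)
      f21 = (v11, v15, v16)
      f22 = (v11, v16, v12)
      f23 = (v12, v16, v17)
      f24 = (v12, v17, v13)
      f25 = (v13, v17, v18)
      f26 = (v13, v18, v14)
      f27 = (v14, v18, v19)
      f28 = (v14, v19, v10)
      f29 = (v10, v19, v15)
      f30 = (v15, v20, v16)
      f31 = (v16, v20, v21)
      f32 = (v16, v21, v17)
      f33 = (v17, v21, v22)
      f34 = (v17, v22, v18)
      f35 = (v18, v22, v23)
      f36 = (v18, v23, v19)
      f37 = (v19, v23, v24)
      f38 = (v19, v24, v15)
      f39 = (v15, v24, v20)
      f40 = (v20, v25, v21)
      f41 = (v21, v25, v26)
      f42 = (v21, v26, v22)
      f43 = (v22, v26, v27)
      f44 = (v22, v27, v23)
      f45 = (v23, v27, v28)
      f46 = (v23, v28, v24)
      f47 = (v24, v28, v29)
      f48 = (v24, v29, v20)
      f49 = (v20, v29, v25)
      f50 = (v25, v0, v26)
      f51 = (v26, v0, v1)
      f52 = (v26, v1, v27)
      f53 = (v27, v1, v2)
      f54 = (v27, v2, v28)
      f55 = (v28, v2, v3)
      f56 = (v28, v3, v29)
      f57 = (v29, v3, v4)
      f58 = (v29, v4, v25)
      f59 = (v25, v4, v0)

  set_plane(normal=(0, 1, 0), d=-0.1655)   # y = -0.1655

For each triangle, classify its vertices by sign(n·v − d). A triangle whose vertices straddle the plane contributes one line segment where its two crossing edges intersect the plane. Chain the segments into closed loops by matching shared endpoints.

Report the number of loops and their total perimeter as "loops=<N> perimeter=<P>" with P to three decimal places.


Straddling triangles (20 of 60):
  (v15,v20,v16) [+-+] → (-2.35445, -0.1655, 0)–(-1.96583, -0.1655, 0.534852)  len=0.6611
  (v16,v20,v21) [+--] → (-1.96583, -0.1655, 0.534852)–(-1.93295, -0.1655, 0.5801)  len=0.0559
  (v16,v21,v17) [+-+] → (-1.93295, -0.1655, 0.5801)–(-1.3152, -0.1655, 0.379377)  len=0.6495
  (v17,v21,v22) [+--] → (-1.3152, -0.1655, 0.379377)–(-1.25094, -0.1655, 0.3585)  len=0.0676
  (v17,v22,v18) [+-+] → (-1.25094, -0.1655, 0.3585)–(-1.25094, -0.1655, -0.256739)  len=0.6152
  (v18,v22,v23) [+--] → (-1.25094, -0.1655, -0.256739)–(-1.25094, -0.1655, -0.3585)  len=0.1018
  (v18,v23,v19) [+-+] → (-1.25094, -0.1655, -0.3585)–(-1.83615, -0.1655, -0.548649)  len=0.6153
  (v19,v23,v24) [+--] → (-1.83615, -0.1655, -0.548649)–(-1.93295, -0.1655, -0.5801)  len=0.1018
  (v19,v24,v15) [+-+] → (-1.93295, -0.1655, -0.5801)–(-2.31474, -0.1655, -0.0546516)  len=0.6495
  (v15,v24,v20) [+--] → (-2.31474, -0.1655, -0.0546516)–(-2.35445, -0.1655, 0)  len=0.0676
  (v25,v0,v26) [-+-] → (2.35445, -0.1655, 0)–(2.31474, -0.1655, 0.0546516)  len=0.0676
  (v26,v0,v1) [-++] → (2.31474, -0.1655, 0.0546516)–(1.93295, -0.1655, 0.5801)  len=0.6495
  (v26,v1,v27) [-+-] → (1.93295, -0.1655, 0.5801)–(1.83615, -0.1655, 0.548649)  len=0.1018
  (v27,v1,v2) [-++] → (1.83615, -0.1655, 0.548649)–(1.25094, -0.1655, 0.3585)  len=0.6153
  (v27,v2,v28) [-+-] → (1.25094, -0.1655, 0.3585)–(1.25094, -0.1655, 0.256739)  len=0.1018
  (v28,v2,v3) [-++] → (1.25094, -0.1655, 0.256739)–(1.25094, -0.1655, -0.3585)  len=0.6152
  (v28,v3,v29) [-+-] → (1.25094, -0.1655, -0.3585)–(1.3152, -0.1655, -0.379377)  len=0.0676
  (v29,v3,v4) [-++] → (1.3152, -0.1655, -0.379377)–(1.93295, -0.1655, -0.5801)  len=0.6495
  (v29,v4,v25) [-+-] → (1.93295, -0.1655, -0.5801)–(1.96583, -0.1655, -0.534852)  len=0.0559
  (v25,v4,v0) [-++] → (1.96583, -0.1655, -0.534852)–(2.35445, -0.1655, 0)  len=0.6611

Chained into 2 loop(s):
  loop 1: 10 segments, perimeter = 3.5853
  loop 2: 10 segments, perimeter = 3.5853
Total perimeter = 7.171

loops=2 perimeter=7.171


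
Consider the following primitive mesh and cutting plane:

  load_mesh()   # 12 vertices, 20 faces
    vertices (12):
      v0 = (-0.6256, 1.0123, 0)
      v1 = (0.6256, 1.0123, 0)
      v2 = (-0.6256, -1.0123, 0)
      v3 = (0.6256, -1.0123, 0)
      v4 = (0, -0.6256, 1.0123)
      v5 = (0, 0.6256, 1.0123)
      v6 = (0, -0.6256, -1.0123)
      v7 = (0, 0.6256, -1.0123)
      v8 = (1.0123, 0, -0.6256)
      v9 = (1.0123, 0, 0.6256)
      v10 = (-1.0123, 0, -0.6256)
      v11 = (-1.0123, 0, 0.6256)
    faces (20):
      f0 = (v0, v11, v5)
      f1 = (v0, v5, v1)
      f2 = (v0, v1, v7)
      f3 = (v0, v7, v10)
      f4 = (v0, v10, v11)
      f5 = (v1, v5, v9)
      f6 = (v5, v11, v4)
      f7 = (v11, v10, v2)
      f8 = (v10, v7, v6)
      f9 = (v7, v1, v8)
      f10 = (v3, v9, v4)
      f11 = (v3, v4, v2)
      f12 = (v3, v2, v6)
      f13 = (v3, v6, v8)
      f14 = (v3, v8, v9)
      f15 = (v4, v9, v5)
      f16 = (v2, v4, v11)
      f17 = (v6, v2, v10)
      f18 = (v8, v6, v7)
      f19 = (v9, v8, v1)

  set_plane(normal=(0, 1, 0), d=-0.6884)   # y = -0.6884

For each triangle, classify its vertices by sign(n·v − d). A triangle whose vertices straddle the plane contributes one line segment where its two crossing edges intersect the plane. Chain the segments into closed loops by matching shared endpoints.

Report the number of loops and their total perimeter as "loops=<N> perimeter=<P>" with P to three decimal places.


loops=1 perimeter=4.871

Straddling triangles (8 of 20):
  (v11,v10,v2) [++-] → (-0.74933, -0.6884, -0.20017)–(-0.74933, -0.6884, 0.20017)  len=0.4003
  (v3,v9,v4) [-++] → (0.74933, -0.6884, 0.20017)–(0.101597, -0.6884, 0.847903)  len=0.9160
  (v3,v4,v2) [-+-] → (0.101597, -0.6884, 0.847903)–(-0.101597, -0.6884, 0.847903)  len=0.2032
  (v3,v2,v6) [--+] → (-0.101597, -0.6884, -0.847903)–(0.101597, -0.6884, -0.847903)  len=0.2032
  (v3,v6,v8) [-++] → (0.101597, -0.6884, -0.847903)–(0.74933, -0.6884, -0.20017)  len=0.9160
  (v3,v8,v9) [-++] → (0.74933, -0.6884, -0.20017)–(0.74933, -0.6884, 0.20017)  len=0.4003
  (v2,v4,v11) [-++] → (-0.101597, -0.6884, 0.847903)–(-0.74933, -0.6884, 0.20017)  len=0.9160
  (v6,v2,v10) [+-+] → (-0.101597, -0.6884, -0.847903)–(-0.74933, -0.6884, -0.20017)  len=0.9160

Chained into 1 loop(s):
  loop 1: 8 segments, perimeter = 4.8712
Total perimeter = 4.871


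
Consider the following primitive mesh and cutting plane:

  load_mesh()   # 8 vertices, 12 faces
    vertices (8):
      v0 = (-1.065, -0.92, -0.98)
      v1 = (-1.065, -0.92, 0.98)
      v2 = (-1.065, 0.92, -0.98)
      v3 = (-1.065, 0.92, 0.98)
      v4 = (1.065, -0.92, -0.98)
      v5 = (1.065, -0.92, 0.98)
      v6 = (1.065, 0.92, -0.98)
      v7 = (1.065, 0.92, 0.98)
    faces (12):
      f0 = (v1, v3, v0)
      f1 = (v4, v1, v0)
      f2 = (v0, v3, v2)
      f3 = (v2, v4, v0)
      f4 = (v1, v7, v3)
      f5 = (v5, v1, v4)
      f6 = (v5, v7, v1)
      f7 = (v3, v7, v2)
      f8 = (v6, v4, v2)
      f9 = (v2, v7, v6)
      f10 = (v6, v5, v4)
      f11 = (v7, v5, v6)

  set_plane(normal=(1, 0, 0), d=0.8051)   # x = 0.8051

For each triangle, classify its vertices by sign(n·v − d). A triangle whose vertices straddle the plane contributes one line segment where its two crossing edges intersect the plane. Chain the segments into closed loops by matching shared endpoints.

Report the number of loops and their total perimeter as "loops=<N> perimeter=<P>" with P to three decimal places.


loops=1 perimeter=7.600

Straddling triangles (8 of 12):
  (v4,v1,v0) [+--] → (0.8051, -0.92, -0.740843)–(0.8051, -0.92, -0.98)  len=0.2392
  (v2,v4,v0) [-+-] → (0.8051, -0.695485, -0.98)–(0.8051, -0.92, -0.98)  len=0.2245
  (v1,v7,v3) [-+-] → (0.8051, 0.695485, 0.98)–(0.8051, 0.92, 0.98)  len=0.2245
  (v5,v1,v4) [+-+] → (0.8051, -0.92, 0.98)–(0.8051, -0.92, -0.740843)  len=1.7208
  (v5,v7,v1) [++-] → (0.8051, 0.695485, 0.98)–(0.8051, -0.92, 0.98)  len=1.6155
  (v3,v7,v2) [-+-] → (0.8051, 0.92, 0.98)–(0.8051, 0.92, 0.740843)  len=0.2392
  (v6,v4,v2) [++-] → (0.8051, -0.695485, -0.98)–(0.8051, 0.92, -0.98)  len=1.6155
  (v2,v7,v6) [-++] → (0.8051, 0.92, 0.740843)–(0.8051, 0.92, -0.98)  len=1.7208

Chained into 1 loop(s):
  loop 1: 8 segments, perimeter = 7.6000
Total perimeter = 7.600


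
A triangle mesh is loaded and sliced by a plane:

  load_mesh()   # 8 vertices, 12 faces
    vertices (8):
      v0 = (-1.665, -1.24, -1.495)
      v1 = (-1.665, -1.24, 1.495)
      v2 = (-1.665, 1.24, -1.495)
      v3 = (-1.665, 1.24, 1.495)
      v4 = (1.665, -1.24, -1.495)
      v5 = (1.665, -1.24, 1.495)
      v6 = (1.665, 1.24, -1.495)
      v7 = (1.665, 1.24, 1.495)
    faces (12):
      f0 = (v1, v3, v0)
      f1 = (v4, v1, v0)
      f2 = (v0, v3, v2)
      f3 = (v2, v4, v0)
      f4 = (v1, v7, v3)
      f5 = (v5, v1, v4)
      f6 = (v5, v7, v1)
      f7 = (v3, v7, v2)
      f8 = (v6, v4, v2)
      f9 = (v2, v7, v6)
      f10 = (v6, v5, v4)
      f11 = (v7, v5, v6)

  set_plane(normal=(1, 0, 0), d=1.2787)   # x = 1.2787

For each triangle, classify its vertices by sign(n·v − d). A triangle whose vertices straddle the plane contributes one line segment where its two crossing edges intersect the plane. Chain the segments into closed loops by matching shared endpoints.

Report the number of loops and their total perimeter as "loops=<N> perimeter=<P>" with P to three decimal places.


loops=1 perimeter=10.940

Straddling triangles (8 of 12):
  (v4,v1,v0) [+--] → (1.2787, -1.24, -1.14814)–(1.2787, -1.24, -1.495)  len=0.3469
  (v2,v4,v0) [-+-] → (1.2787, -0.952305, -1.495)–(1.2787, -1.24, -1.495)  len=0.2877
  (v1,v7,v3) [-+-] → (1.2787, 0.952305, 1.495)–(1.2787, 1.24, 1.495)  len=0.2877
  (v5,v1,v4) [+-+] → (1.2787, -1.24, 1.495)–(1.2787, -1.24, -1.14814)  len=2.6431
  (v5,v7,v1) [++-] → (1.2787, 0.952305, 1.495)–(1.2787, -1.24, 1.495)  len=2.1923
  (v3,v7,v2) [-+-] → (1.2787, 1.24, 1.495)–(1.2787, 1.24, 1.14814)  len=0.3469
  (v6,v4,v2) [++-] → (1.2787, -0.952305, -1.495)–(1.2787, 1.24, -1.495)  len=2.1923
  (v2,v7,v6) [-++] → (1.2787, 1.24, 1.14814)–(1.2787, 1.24, -1.495)  len=2.6431

Chained into 1 loop(s):
  loop 1: 8 segments, perimeter = 10.9400
Total perimeter = 10.940


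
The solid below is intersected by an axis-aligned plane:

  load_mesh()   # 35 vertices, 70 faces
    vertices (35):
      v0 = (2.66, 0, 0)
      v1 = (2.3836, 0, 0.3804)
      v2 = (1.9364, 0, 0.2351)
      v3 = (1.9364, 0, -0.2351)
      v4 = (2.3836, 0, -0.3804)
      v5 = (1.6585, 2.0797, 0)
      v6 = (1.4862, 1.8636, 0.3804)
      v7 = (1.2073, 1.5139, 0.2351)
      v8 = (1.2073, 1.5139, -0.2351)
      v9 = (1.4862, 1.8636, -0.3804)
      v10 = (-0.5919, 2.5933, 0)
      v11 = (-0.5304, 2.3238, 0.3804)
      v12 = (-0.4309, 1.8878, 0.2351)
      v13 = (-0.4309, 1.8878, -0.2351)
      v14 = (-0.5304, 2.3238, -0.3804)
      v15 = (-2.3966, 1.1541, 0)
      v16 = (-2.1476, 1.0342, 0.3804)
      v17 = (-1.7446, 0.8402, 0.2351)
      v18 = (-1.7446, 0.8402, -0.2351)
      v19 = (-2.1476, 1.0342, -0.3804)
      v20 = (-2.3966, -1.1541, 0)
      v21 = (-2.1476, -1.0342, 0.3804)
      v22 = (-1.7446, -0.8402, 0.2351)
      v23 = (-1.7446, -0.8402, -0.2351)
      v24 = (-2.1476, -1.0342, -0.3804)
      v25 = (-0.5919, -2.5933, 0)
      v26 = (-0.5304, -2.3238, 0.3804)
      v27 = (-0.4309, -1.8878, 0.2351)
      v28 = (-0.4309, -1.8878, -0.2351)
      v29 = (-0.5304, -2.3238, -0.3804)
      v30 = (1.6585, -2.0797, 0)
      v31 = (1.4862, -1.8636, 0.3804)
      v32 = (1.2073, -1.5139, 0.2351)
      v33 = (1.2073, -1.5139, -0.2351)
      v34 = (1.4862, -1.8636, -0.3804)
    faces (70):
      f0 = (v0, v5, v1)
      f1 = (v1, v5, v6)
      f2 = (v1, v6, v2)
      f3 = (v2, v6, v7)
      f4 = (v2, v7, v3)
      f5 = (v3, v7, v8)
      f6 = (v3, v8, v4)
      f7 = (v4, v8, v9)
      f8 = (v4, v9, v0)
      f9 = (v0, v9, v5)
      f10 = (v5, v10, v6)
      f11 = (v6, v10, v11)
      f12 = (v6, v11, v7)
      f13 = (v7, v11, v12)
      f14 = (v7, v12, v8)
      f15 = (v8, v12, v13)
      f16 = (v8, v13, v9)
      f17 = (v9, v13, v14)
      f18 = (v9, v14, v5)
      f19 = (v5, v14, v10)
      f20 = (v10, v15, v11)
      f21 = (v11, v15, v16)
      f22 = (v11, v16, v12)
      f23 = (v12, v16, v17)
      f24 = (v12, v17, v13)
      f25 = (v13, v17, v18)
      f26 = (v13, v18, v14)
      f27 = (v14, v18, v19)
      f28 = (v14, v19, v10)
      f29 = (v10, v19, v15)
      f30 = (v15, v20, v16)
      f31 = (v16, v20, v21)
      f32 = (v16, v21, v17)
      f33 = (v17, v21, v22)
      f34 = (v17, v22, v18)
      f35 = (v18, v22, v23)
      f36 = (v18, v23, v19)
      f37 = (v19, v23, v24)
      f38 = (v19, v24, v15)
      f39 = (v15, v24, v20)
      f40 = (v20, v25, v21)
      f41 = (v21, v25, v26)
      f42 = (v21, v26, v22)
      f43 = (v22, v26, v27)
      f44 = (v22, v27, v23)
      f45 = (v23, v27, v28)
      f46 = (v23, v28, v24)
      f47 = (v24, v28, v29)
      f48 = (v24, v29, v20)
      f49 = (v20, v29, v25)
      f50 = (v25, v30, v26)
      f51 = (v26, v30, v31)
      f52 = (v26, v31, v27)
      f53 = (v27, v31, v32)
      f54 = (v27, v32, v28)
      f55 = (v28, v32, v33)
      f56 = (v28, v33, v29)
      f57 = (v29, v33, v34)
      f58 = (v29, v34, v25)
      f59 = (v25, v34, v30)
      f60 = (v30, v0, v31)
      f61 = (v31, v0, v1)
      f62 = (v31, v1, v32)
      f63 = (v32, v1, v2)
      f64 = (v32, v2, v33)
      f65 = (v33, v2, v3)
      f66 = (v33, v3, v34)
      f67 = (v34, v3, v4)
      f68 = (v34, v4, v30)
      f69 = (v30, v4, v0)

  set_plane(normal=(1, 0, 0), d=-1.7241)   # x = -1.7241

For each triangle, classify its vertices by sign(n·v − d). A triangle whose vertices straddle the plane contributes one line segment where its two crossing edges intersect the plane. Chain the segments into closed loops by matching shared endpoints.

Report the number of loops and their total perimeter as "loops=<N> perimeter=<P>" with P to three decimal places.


Straddling triangles (20 of 70):
  (v10,v15,v11) [+-+] → (-1.7241, 1.6904, 0)–(-1.7241, 1.57561, 0.13708)  len=0.1788
  (v11,v15,v16) [+--] → (-1.7241, 1.57561, 0.13708)–(-1.7241, 1.37191, 0.3804)  len=0.3173
  (v11,v16,v12) [+-+] → (-1.7241, 1.37191, 0.3804)–(-1.7241, 1.24478, 0.344555)  len=0.1321
  (v12,v16,v17) [+--] → (-1.7241, 1.24478, 0.344555)–(-1.7241, 0.856548, 0.2351)  len=0.4034
  (v12,v17,v13) [+-+] → (-1.7241, 0.856548, 0.2351)–(-1.7241, 0.856548, 0.227763)  len=0.0073
  (v13,v17,v18) [+--] → (-1.7241, 0.856548, 0.227763)–(-1.7241, 0.856548, -0.2351)  len=0.4629
  (v13,v18,v14) [+-+] → (-1.7241, 0.856548, -0.2351)–(-1.7241, 0.865248, -0.237553)  len=0.0090
  (v14,v18,v19) [+--] → (-1.7241, 0.865248, -0.237553)–(-1.7241, 1.37191, -0.3804)  len=0.5264
  (v14,v19,v10) [+-+] → (-1.7241, 1.37191, -0.3804)–(-1.7241, 1.45863, -0.276846)  len=0.1351
  (v10,v19,v15) [+--] → (-1.7241, 1.45863, -0.276846)–(-1.7241, 1.6904, 0)  len=0.3611
  (v20,v25,v21) [-+-] → (-1.7241, -1.6904, 0)–(-1.7241, -1.45863, 0.276846)  len=0.3611
  (v21,v25,v26) [-++] → (-1.7241, -1.45863, 0.276846)–(-1.7241, -1.37191, 0.3804)  len=0.1351
  (v21,v26,v22) [-+-] → (-1.7241, -1.37191, 0.3804)–(-1.7241, -0.865248, 0.237553)  len=0.5264
  (v22,v26,v27) [-++] → (-1.7241, -0.865248, 0.237553)–(-1.7241, -0.856548, 0.2351)  len=0.0090
  (v22,v27,v23) [-+-] → (-1.7241, -0.856548, 0.2351)–(-1.7241, -0.856548, -0.227763)  len=0.4629
  (v23,v27,v28) [-++] → (-1.7241, -0.856548, -0.227763)–(-1.7241, -0.856548, -0.2351)  len=0.0073
  (v23,v28,v24) [-+-] → (-1.7241, -0.856548, -0.2351)–(-1.7241, -1.24478, -0.344555)  len=0.4034
  (v24,v28,v29) [-++] → (-1.7241, -1.24478, -0.344555)–(-1.7241, -1.37191, -0.3804)  len=0.1321
  (v24,v29,v20) [-+-] → (-1.7241, -1.37191, -0.3804)–(-1.7241, -1.57561, -0.13708)  len=0.3173
  (v20,v29,v25) [-++] → (-1.7241, -1.57561, -0.13708)–(-1.7241, -1.6904, 0)  len=0.1788

Chained into 2 loop(s):
  loop 1: 10 segments, perimeter = 2.5334
  loop 2: 10 segments, perimeter = 2.5334
Total perimeter = 5.067

loops=2 perimeter=5.067


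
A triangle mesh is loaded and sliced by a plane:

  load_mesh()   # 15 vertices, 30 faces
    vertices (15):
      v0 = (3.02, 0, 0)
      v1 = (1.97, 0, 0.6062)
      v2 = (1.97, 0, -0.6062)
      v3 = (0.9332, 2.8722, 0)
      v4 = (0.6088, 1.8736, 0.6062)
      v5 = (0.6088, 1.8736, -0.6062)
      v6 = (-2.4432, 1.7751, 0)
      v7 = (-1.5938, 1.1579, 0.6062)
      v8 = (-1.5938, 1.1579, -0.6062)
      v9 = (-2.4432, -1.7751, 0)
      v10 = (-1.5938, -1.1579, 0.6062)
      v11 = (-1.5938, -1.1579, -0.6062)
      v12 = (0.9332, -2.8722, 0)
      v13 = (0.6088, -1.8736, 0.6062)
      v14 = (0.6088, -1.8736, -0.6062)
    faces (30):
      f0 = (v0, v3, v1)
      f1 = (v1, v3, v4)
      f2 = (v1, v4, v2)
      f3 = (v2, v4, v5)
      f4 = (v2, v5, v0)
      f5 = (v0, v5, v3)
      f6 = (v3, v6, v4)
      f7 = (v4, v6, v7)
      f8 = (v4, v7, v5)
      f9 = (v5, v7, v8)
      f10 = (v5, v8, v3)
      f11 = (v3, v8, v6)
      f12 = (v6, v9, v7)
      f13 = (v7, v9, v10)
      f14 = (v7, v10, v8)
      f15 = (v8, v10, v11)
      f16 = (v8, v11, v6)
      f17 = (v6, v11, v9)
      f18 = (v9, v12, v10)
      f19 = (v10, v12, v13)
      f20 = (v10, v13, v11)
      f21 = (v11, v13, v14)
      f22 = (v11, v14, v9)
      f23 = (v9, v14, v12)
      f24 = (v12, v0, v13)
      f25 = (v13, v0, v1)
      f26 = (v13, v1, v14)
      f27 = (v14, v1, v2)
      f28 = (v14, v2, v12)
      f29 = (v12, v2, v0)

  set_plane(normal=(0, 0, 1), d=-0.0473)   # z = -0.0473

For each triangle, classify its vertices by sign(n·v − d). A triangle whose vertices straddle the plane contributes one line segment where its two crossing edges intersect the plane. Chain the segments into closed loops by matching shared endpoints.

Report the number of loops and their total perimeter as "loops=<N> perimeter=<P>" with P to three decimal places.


loops=2 perimeter=28.849

Straddling triangles (20 of 30):
  (v1,v4,v2) [++-] → (1.34251, 0.863704, -0.0473)–(1.97, 0, -0.0473)  len=1.0676
  (v2,v4,v5) [-+-] → (1.34251, 0.863704, -0.0473)–(0.6088, 1.8736, -0.0473)  len=1.2483
  (v2,v5,v0) [--+] → (2.83186, 0.146191, -0.0473)–(2.93807, 0, -0.0473)  len=0.1807
  (v0,v5,v3) [+-+] → (2.83186, 0.146191, -0.0473)–(0.907888, 2.79428, -0.0473)  len=3.2732
  (v4,v7,v5) [++-] → (-0.406569, 1.54367, -0.0473)–(0.6088, 1.8736, -0.0473)  len=1.0676
  (v5,v7,v8) [-+-] → (-0.406569, 1.54367, -0.0473)–(-1.5938, 1.1579, -0.0473)  len=1.2483
  (v5,v8,v3) [--+] → (0.736026, 2.73844, -0.0473)–(0.907888, 2.79428, -0.0473)  len=0.1807
  (v3,v8,v6) [+-+] → (0.736026, 2.73844, -0.0473)–(-2.37692, 1.72694, -0.0473)  len=3.2732
  (v7,v10,v8) [++-] → (-1.5938, 0.0903475, -0.0473)–(-1.5938, 1.1579, -0.0473)  len=1.0676
  (v8,v10,v11) [-+-] → (-1.5938, 0.0903475, -0.0473)–(-1.5938, -1.1579, -0.0473)  len=1.2482
  (v8,v11,v6) [--+] → (-2.37692, 1.54625, -0.0473)–(-2.37692, 1.72694, -0.0473)  len=0.1807
  (v6,v11,v9) [+-+] → (-2.37692, 1.54625, -0.0473)–(-2.37692, -1.72694, -0.0473)  len=3.2732
  (v10,v13,v11) [++-] → (-0.578431, -1.48783, -0.0473)–(-1.5938, -1.1579, -0.0473)  len=1.0676
  (v11,v13,v14) [-+-] → (-0.578431, -1.48783, -0.0473)–(0.6088, -1.8736, -0.0473)  len=1.2483
  (v11,v14,v9) [--+] → (-2.20506, -1.78279, -0.0473)–(-2.37692, -1.72694, -0.0473)  len=0.1807
  (v9,v14,v12) [+-+] → (-2.20506, -1.78279, -0.0473)–(0.907888, -2.79428, -0.0473)  len=3.2732
  (v13,v1,v14) [++-] → (1.23629, -1.0099, -0.0473)–(0.6088, -1.8736, -0.0473)  len=1.0676
  (v14,v1,v2) [-+-] → (1.23629, -1.0099, -0.0473)–(1.97, 0, -0.0473)  len=1.2483
  (v14,v2,v12) [--+] → (1.0141, -2.64809, -0.0473)–(0.907888, -2.79428, -0.0473)  len=0.1807
  (v12,v2,v0) [+-+] → (1.0141, -2.64809, -0.0473)–(2.93807, 0, -0.0473)  len=3.2732

Chained into 2 loop(s):
  loop 1: 10 segments, perimeter = 11.5795
  loop 2: 10 segments, perimeter = 17.2695
Total perimeter = 28.849


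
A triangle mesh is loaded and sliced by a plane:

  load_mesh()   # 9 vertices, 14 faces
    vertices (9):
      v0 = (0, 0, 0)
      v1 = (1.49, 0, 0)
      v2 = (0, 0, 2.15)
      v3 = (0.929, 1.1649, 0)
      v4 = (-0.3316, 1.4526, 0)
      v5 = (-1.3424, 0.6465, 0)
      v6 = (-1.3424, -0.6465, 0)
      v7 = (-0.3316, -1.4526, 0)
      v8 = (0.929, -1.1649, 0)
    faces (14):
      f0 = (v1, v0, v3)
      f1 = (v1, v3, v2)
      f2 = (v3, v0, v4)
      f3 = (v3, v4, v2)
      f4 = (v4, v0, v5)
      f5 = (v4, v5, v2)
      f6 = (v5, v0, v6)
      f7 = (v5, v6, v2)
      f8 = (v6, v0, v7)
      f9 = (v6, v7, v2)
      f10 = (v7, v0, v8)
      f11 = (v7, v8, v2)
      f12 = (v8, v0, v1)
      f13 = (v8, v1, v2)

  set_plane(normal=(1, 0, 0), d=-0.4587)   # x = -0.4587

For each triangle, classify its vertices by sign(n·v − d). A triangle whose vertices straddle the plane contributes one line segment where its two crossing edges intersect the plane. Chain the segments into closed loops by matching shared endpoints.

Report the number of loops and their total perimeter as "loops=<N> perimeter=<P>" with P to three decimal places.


Straddling triangles (6 of 14):
  (v4,v0,v5) [++-] → (-0.4587, 0.22091, 0)–(-0.4587, 1.35124, 0)  len=1.1303
  (v4,v5,v2) [+-+] → (-0.4587, 1.35124, 0)–(-0.4587, 0.22091, 1.41534)  len=1.8113
  (v5,v0,v6) [-+-] → (-0.4587, 0.22091, 0)–(-0.4587, -0.22091, 0)  len=0.4418
  (v5,v6,v2) [--+] → (-0.4587, -0.22091, 1.41534)–(-0.4587, 0.22091, 1.41534)  len=0.4418
  (v6,v0,v7) [-++] → (-0.4587, -0.22091, 0)–(-0.4587, -1.35124, 0)  len=1.1303
  (v6,v7,v2) [-++] → (-0.4587, -1.35124, 0)–(-0.4587, -0.22091, 1.41534)  len=1.8113

Chained into 1 loop(s):
  loop 1: 6 segments, perimeter = 6.7669
Total perimeter = 6.767

loops=1 perimeter=6.767


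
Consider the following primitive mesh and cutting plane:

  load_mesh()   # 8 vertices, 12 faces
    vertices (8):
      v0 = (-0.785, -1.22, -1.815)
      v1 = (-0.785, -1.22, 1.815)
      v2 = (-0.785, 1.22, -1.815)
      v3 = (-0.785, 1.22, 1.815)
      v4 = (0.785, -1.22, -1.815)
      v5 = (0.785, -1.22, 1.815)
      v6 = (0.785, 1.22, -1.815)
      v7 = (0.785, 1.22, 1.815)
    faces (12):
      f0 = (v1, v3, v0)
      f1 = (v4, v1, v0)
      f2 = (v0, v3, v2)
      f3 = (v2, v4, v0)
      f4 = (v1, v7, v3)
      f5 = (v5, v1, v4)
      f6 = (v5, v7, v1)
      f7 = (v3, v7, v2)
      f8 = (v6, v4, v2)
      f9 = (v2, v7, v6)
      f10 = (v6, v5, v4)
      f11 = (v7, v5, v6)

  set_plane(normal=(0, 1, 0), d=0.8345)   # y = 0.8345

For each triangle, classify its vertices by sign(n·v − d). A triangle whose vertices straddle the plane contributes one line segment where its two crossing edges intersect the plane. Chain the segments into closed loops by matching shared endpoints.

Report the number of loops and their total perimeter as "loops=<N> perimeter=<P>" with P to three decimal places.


Straddling triangles (8 of 12):
  (v1,v3,v0) [-+-] → (-0.785, 0.8345, 1.815)–(-0.785, 0.8345, 1.24149)  len=0.5735
  (v0,v3,v2) [-++] → (-0.785, 0.8345, 1.24149)–(-0.785, 0.8345, -1.815)  len=3.0565
  (v2,v4,v0) [+--] → (-0.536953, 0.8345, -1.815)–(-0.785, 0.8345, -1.815)  len=0.2480
  (v1,v7,v3) [-++] → (0.536953, 0.8345, 1.815)–(-0.785, 0.8345, 1.815)  len=1.3220
  (v5,v7,v1) [-+-] → (0.785, 0.8345, 1.815)–(0.536953, 0.8345, 1.815)  len=0.2480
  (v6,v4,v2) [+-+] → (0.785, 0.8345, -1.815)–(-0.536953, 0.8345, -1.815)  len=1.3220
  (v6,v5,v4) [+--] → (0.785, 0.8345, -1.24149)–(0.785, 0.8345, -1.815)  len=0.5735
  (v7,v5,v6) [+-+] → (0.785, 0.8345, 1.815)–(0.785, 0.8345, -1.24149)  len=3.0565

Chained into 1 loop(s):
  loop 1: 8 segments, perimeter = 10.4000
Total perimeter = 10.400

loops=1 perimeter=10.400


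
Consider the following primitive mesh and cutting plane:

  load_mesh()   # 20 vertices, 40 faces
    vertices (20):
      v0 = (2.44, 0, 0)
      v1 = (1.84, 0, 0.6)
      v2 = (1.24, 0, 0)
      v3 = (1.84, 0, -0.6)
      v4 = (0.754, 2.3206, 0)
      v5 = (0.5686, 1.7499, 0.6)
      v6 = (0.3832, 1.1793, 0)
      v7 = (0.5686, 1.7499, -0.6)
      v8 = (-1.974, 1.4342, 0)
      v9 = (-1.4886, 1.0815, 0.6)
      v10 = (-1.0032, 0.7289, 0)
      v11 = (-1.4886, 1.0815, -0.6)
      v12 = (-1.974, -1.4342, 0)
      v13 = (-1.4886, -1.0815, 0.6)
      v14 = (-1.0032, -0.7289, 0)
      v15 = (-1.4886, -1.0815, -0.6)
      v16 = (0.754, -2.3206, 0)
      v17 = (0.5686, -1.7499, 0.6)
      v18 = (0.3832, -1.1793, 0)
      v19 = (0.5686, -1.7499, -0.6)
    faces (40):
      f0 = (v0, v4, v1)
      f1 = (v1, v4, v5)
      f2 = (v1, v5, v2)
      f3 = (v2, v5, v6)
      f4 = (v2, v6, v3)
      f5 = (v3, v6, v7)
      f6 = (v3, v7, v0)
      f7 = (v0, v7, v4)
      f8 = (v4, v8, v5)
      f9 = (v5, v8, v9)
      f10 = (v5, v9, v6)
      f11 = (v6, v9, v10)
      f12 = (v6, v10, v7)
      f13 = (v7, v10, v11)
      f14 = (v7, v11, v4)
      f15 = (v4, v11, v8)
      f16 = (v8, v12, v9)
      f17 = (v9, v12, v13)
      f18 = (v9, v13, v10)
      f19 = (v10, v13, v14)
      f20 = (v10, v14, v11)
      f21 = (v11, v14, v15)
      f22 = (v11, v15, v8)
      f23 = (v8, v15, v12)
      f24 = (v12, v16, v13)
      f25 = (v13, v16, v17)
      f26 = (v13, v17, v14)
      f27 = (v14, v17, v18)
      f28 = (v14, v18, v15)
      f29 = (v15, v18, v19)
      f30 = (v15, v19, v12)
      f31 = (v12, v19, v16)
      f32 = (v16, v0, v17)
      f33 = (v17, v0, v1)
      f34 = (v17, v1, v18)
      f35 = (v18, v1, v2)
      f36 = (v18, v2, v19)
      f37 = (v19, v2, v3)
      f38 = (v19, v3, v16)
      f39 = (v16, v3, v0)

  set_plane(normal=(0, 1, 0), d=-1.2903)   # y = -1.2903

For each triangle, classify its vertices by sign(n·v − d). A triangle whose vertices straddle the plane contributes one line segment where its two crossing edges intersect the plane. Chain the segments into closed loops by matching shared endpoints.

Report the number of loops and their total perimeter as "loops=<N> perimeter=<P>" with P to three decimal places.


Straddling triangles (16 of 40):
  (v8,v12,v9) [+-+] → (-1.974, -1.2903, 0)–(-1.94623, -1.2903, 0.0343205)  len=0.0441
  (v9,v12,v13) [+-+] → (-1.94623, -1.2903, 0.0343205)–(-1.77596, -1.2903, 0.244797)  len=0.2707
  (v8,v15,v12) [++-] → (-1.77596, -1.2903, -0.244797)–(-1.974, -1.2903, 0)  len=0.3149
  (v12,v16,v13) [--+] → (-1.1107, -1.2903, 0.498894)–(-1.77596, -1.2903, 0.244797)  len=0.7121
  (v13,v16,v17) [+--] → (-1.1107, -1.2903, 0.498894)–(-0.845956, -1.2903, 0.6)  len=0.2834
  (v13,v17,v14) [+-+] → (-0.845956, -1.2903, 0.6)–(-0.138941, -1.2903, 0.329912)  len=0.7568
  (v14,v17,v18) [+-+] → (-0.138941, -1.2903, 0.329912)–(0.419266, -1.2903, 0.116719)  len=0.5975
  (v15,v18,v19) [++-] → (0.419266, -1.2903, -0.116719)–(-0.845956, -1.2903, -0.6)  len=1.3544
  (v15,v19,v12) [+--] → (-0.845956, -1.2903, -0.6)–(-1.77596, -1.2903, -0.244797)  len=0.9955
  (v16,v0,v17) [-+-] → (1.50255, -1.2903, 0)–(1.06011, -1.2903, 0.442414)  len=0.6257
  (v17,v0,v1) [-++] → (1.06011, -1.2903, 0.442414)–(0.902525, -1.2903, 0.6)  len=0.2229
  (v17,v1,v18) [-++] → (0.902525, -1.2903, 0.6)–(0.419266, -1.2903, 0.116719)  len=0.6834
  (v18,v2,v19) [++-] → (0.744939, -1.2903, -0.442414)–(0.419266, -1.2903, -0.116719)  len=0.4606
  (v19,v2,v3) [-++] → (0.744939, -1.2903, -0.442414)–(0.902525, -1.2903, -0.6)  len=0.2229
  (v19,v3,v16) [-+-] → (0.902525, -1.2903, -0.6)–(1.23616, -1.2903, -0.266388)  len=0.4718
  (v16,v3,v0) [-++] → (1.23616, -1.2903, -0.266388)–(1.50255, -1.2903, 0)  len=0.3767

Chained into 1 loop(s):
  loop 1: 16 segments, perimeter = 8.3936
Total perimeter = 8.394

loops=1 perimeter=8.394


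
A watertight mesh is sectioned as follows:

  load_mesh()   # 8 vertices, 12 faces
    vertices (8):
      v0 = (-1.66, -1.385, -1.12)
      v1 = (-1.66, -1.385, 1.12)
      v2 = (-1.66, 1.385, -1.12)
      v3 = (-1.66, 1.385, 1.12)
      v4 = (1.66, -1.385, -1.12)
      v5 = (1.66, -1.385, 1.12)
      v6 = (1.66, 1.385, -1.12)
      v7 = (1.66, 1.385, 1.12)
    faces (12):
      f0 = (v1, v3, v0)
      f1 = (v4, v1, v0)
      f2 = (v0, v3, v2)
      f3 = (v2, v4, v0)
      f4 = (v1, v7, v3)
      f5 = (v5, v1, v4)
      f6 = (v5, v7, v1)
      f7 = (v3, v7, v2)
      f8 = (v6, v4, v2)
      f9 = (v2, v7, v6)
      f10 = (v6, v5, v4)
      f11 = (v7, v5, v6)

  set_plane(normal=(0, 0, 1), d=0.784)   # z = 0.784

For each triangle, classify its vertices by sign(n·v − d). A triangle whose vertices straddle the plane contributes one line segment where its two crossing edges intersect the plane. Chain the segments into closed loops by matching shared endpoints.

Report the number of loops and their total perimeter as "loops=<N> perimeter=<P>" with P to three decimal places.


Straddling triangles (8 of 12):
  (v1,v3,v0) [++-] → (-1.66, 0.9695, 0.784)–(-1.66, -1.385, 0.784)  len=2.3545
  (v4,v1,v0) [-+-] → (-1.162, -1.385, 0.784)–(-1.66, -1.385, 0.784)  len=0.4980
  (v0,v3,v2) [-+-] → (-1.66, 0.9695, 0.784)–(-1.66, 1.385, 0.784)  len=0.4155
  (v5,v1,v4) [++-] → (-1.162, -1.385, 0.784)–(1.66, -1.385, 0.784)  len=2.8220
  (v3,v7,v2) [++-] → (1.162, 1.385, 0.784)–(-1.66, 1.385, 0.784)  len=2.8220
  (v2,v7,v6) [-+-] → (1.162, 1.385, 0.784)–(1.66, 1.385, 0.784)  len=0.4980
  (v6,v5,v4) [-+-] → (1.66, -0.9695, 0.784)–(1.66, -1.385, 0.784)  len=0.4155
  (v7,v5,v6) [++-] → (1.66, -0.9695, 0.784)–(1.66, 1.385, 0.784)  len=2.3545

Chained into 1 loop(s):
  loop 1: 8 segments, perimeter = 12.1800
Total perimeter = 12.180

loops=1 perimeter=12.180


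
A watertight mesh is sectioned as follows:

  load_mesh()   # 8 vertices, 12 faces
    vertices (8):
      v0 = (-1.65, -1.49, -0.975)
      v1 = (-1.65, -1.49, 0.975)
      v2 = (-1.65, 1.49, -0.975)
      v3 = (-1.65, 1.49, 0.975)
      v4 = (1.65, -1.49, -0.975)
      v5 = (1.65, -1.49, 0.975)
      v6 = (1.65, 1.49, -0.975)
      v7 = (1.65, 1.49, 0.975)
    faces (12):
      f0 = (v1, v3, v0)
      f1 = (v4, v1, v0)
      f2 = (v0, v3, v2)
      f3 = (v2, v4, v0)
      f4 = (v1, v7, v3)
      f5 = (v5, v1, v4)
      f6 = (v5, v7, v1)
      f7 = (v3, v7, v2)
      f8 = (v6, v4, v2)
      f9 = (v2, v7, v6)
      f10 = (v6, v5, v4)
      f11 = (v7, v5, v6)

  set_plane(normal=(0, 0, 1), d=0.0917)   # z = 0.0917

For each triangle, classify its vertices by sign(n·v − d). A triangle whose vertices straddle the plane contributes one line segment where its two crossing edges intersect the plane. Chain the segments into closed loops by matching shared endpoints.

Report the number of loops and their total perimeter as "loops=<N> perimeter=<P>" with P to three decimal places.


Straddling triangles (8 of 12):
  (v1,v3,v0) [++-] → (-1.65, 0.140136, 0.0917)–(-1.65, -1.49, 0.0917)  len=1.6301
  (v4,v1,v0) [-+-] → (-0.155185, -1.49, 0.0917)–(-1.65, -1.49, 0.0917)  len=1.4948
  (v0,v3,v2) [-+-] → (-1.65, 0.140136, 0.0917)–(-1.65, 1.49, 0.0917)  len=1.3499
  (v5,v1,v4) [++-] → (-0.155185, -1.49, 0.0917)–(1.65, -1.49, 0.0917)  len=1.8052
  (v3,v7,v2) [++-] → (0.155185, 1.49, 0.0917)–(-1.65, 1.49, 0.0917)  len=1.8052
  (v2,v7,v6) [-+-] → (0.155185, 1.49, 0.0917)–(1.65, 1.49, 0.0917)  len=1.4948
  (v6,v5,v4) [-+-] → (1.65, -0.140136, 0.0917)–(1.65, -1.49, 0.0917)  len=1.3499
  (v7,v5,v6) [++-] → (1.65, -0.140136, 0.0917)–(1.65, 1.49, 0.0917)  len=1.6301

Chained into 1 loop(s):
  loop 1: 8 segments, perimeter = 12.5600
Total perimeter = 12.560

loops=1 perimeter=12.560


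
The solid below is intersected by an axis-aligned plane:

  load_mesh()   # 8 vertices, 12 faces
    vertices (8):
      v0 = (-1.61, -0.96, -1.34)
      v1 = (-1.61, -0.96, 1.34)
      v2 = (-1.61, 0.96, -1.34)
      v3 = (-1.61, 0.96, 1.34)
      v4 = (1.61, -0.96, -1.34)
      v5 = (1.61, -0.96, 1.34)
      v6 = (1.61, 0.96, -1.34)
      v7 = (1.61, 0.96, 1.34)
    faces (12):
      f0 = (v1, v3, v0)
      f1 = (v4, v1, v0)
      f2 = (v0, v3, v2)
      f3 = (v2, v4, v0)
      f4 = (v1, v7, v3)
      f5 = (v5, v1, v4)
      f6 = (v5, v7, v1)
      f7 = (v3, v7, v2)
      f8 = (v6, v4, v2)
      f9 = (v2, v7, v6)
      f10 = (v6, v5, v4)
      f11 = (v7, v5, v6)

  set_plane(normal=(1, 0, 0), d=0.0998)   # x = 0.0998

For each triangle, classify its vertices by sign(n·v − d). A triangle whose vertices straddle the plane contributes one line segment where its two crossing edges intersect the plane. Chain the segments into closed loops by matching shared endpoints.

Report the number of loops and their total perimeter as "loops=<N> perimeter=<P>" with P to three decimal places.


loops=1 perimeter=9.200

Straddling triangles (8 of 12):
  (v4,v1,v0) [+--] → (0.0998, -0.96, -0.0830634)–(0.0998, -0.96, -1.34)  len=1.2569
  (v2,v4,v0) [-+-] → (0.0998, -0.0595081, -1.34)–(0.0998, -0.96, -1.34)  len=0.9005
  (v1,v7,v3) [-+-] → (0.0998, 0.0595081, 1.34)–(0.0998, 0.96, 1.34)  len=0.9005
  (v5,v1,v4) [+-+] → (0.0998, -0.96, 1.34)–(0.0998, -0.96, -0.0830634)  len=1.4231
  (v5,v7,v1) [++-] → (0.0998, 0.0595081, 1.34)–(0.0998, -0.96, 1.34)  len=1.0195
  (v3,v7,v2) [-+-] → (0.0998, 0.96, 1.34)–(0.0998, 0.96, 0.0830634)  len=1.2569
  (v6,v4,v2) [++-] → (0.0998, -0.0595081, -1.34)–(0.0998, 0.96, -1.34)  len=1.0195
  (v2,v7,v6) [-++] → (0.0998, 0.96, 0.0830634)–(0.0998, 0.96, -1.34)  len=1.4231

Chained into 1 loop(s):
  loop 1: 8 segments, perimeter = 9.2000
Total perimeter = 9.200


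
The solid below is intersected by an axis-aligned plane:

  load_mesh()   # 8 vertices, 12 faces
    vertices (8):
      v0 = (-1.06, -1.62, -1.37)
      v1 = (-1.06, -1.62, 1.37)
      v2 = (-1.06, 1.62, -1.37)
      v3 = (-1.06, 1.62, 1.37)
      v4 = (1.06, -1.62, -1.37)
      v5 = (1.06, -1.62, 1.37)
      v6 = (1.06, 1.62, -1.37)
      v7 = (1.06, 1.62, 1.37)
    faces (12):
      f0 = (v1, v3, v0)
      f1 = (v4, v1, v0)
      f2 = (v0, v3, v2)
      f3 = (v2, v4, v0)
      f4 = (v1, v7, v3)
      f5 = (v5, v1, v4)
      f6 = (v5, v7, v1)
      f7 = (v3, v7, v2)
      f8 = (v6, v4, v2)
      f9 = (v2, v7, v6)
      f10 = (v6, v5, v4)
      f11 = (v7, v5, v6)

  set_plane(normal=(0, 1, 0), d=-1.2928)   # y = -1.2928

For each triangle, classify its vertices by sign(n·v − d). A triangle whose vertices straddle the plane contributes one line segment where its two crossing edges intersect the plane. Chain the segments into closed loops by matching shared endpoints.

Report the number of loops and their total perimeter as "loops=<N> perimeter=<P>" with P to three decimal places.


loops=1 perimeter=9.720

Straddling triangles (8 of 12):
  (v1,v3,v0) [-+-] → (-1.06, -1.2928, 1.37)–(-1.06, -1.2928, -1.09329)  len=2.4633
  (v0,v3,v2) [-++] → (-1.06, -1.2928, -1.09329)–(-1.06, -1.2928, -1.37)  len=0.2767
  (v2,v4,v0) [+--] → (0.845906, -1.2928, -1.37)–(-1.06, -1.2928, -1.37)  len=1.9059
  (v1,v7,v3) [-++] → (-0.845906, -1.2928, 1.37)–(-1.06, -1.2928, 1.37)  len=0.2141
  (v5,v7,v1) [-+-] → (1.06, -1.2928, 1.37)–(-0.845906, -1.2928, 1.37)  len=1.9059
  (v6,v4,v2) [+-+] → (1.06, -1.2928, -1.37)–(0.845906, -1.2928, -1.37)  len=0.2141
  (v6,v5,v4) [+--] → (1.06, -1.2928, 1.09329)–(1.06, -1.2928, -1.37)  len=2.4633
  (v7,v5,v6) [+-+] → (1.06, -1.2928, 1.37)–(1.06, -1.2928, 1.09329)  len=0.2767

Chained into 1 loop(s):
  loop 1: 8 segments, perimeter = 9.7200
Total perimeter = 9.720


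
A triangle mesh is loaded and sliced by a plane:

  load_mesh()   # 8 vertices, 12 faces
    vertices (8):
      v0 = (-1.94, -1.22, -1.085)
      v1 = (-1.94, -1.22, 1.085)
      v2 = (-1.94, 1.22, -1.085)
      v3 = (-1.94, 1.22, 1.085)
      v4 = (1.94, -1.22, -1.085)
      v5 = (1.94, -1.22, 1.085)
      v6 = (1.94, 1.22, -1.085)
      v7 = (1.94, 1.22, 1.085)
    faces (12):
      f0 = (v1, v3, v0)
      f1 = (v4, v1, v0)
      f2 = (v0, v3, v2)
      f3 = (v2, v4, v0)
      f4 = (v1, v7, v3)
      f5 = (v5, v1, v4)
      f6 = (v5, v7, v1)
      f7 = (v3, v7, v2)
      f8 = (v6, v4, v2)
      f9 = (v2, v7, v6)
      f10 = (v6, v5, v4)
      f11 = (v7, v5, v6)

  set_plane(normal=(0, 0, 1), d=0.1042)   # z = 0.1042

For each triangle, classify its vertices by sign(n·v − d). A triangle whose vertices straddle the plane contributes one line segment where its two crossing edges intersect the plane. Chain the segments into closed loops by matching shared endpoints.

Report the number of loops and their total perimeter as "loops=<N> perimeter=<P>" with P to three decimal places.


loops=1 perimeter=12.640

Straddling triangles (8 of 12):
  (v1,v3,v0) [++-] → (-1.94, 0.117165, 0.1042)–(-1.94, -1.22, 0.1042)  len=1.3372
  (v4,v1,v0) [-+-] → (-0.186312, -1.22, 0.1042)–(-1.94, -1.22, 0.1042)  len=1.7537
  (v0,v3,v2) [-+-] → (-1.94, 0.117165, 0.1042)–(-1.94, 1.22, 0.1042)  len=1.1028
  (v5,v1,v4) [++-] → (-0.186312, -1.22, 0.1042)–(1.94, -1.22, 0.1042)  len=2.1263
  (v3,v7,v2) [++-] → (0.186312, 1.22, 0.1042)–(-1.94, 1.22, 0.1042)  len=2.1263
  (v2,v7,v6) [-+-] → (0.186312, 1.22, 0.1042)–(1.94, 1.22, 0.1042)  len=1.7537
  (v6,v5,v4) [-+-] → (1.94, -0.117165, 0.1042)–(1.94, -1.22, 0.1042)  len=1.1028
  (v7,v5,v6) [++-] → (1.94, -0.117165, 0.1042)–(1.94, 1.22, 0.1042)  len=1.3372

Chained into 1 loop(s):
  loop 1: 8 segments, perimeter = 12.6400
Total perimeter = 12.640


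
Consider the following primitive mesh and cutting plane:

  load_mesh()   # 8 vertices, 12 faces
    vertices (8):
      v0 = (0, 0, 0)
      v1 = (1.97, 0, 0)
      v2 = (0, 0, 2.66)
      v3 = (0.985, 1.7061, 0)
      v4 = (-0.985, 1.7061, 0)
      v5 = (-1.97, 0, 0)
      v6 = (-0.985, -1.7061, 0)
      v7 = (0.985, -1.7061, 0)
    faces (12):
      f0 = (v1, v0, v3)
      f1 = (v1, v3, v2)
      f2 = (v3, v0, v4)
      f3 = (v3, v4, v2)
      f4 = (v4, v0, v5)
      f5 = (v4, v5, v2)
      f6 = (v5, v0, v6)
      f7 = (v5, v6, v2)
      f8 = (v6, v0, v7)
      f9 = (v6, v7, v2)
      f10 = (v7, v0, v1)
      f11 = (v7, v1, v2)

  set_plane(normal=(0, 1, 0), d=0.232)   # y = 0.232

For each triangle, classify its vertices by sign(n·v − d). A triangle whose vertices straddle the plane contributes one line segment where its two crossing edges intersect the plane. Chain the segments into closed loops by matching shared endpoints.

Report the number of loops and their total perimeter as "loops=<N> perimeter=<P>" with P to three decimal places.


loops=1 perimeter=9.660

Straddling triangles (6 of 12):
  (v1,v0,v3) [--+] → (0.133943, 0.232, 0)–(1.83606, 0.232, 0)  len=1.7021
  (v1,v3,v2) [-+-] → (1.83606, 0.232, 0)–(0.133943, 0.232, 2.29829)  len=2.8599
  (v3,v0,v4) [+-+] → (0.133943, 0.232, 0)–(-0.133943, 0.232, 0)  len=0.2679
  (v3,v4,v2) [++-] → (-0.133943, 0.232, 2.29829)–(0.133943, 0.232, 2.29829)  len=0.2679
  (v4,v0,v5) [+--] → (-0.133943, 0.232, 0)–(-1.83606, 0.232, 0)  len=1.7021
  (v4,v5,v2) [+--] → (-1.83606, 0.232, 0)–(-0.133943, 0.232, 2.29829)  len=2.8599

Chained into 1 loop(s):
  loop 1: 6 segments, perimeter = 9.6599
Total perimeter = 9.660
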